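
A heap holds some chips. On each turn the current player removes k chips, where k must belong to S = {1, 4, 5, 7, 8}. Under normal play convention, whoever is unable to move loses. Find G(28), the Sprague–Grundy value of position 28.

n :  0  1  2  3  4  5  6  7  8  9 10 11 12 13 14 15 16 17 18 19 20 21 22 23 24 25 26 27 28
G :  0  1  0  1  2  3  2  3  4  5  4  0  1  0  1  2  3  2  3  4  5  4  0  1  0  1  2  3  2

2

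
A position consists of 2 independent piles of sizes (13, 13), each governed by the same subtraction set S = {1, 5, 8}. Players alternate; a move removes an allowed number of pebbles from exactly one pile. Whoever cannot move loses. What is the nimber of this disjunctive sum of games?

All piles use S = {1, 5, 8}:
n :  0  1  2  3  4  5  6  7  8  9 10 11 12 13
G :  0  1  0  1  0  1  0  1  2  3  2  3  2  0
Pile A: G(13) = 0.
Pile B: G(13) = 0.
Combined Grundy value = 0 ⊕ 0 = 0.

0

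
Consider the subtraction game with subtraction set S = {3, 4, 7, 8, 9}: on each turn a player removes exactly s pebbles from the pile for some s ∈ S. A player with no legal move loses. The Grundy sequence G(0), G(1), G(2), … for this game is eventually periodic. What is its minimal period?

n :  0  1  2  3  4  5  6  7  8  9 10 11 12 13 14 15 16 17 18 19 20 21 22 23 24 25
G :  0  0  0  1  1  1  2  2  2  3  3  3  0  0  0  1  1  1  2  2  2  3  3  3  0  0
G(n+12) = G(n) holds for n = 0,…,8 (a full window of length max(S) = 9), so the sequence is purely periodic with period 12.

12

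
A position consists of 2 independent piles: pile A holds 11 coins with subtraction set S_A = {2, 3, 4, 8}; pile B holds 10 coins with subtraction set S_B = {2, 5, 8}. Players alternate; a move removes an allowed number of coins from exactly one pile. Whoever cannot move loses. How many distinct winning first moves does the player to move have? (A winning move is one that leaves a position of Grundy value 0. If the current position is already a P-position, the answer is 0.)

Pile A, S = {2, 3, 4, 8}:
n :  0  1  2  3  4  5  6  7  8  9 10 11
G :  0  0  1  1  2  2  0  0  1  1  2  2
G_A(11) = 2.
Pile B, S = {2, 5, 8}:
G(0) = 0
G(1) = mex{} = 0
G(2) = mex{0} = 1
G(3) = mex{0} = 1
G(4) = mex{1} = 0
G(5) = mex{1,0} = 2
G(6) = mex{0,0} = 1
G(7) = mex{2,1} = 0
G(8) = mex{1,1,0} = 2
G(9) = mex{0,0,0} = 1
G(10) = mex{2,2,1} = 0
G_B(10) = 0.
Combined Grundy value = 2 ⊕ 0 = 2.
A winning move leaves total XOR = 0, i.e. changes one component's Grundy value g to g ⊕ X where X is the current total.
Pile A: need g' = 2⊕2 = 0. Options: 11−2→G=1, 11−3→G=1, 11−4→G=0, 11−8→G=1. Hits: 1.
Pile B: need g' = 0⊕2 = 2. Options: 10−2→G=2, 10−5→G=2, 10−8→G=1. Hits: 2.

3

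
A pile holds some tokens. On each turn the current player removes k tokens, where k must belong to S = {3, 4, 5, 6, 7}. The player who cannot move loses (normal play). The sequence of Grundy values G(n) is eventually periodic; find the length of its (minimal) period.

G(0) = 0
G(1) = mex{} = 0
G(2) = mex{} = 0
G(3) = mex{0} = 1
G(4) = mex{0,0} = 1
G(5) = mex{0,0,0} = 1
G(6) = mex{1,0,0,0} = 2
G(7) = mex{1,1,0,0,0} = 2
G(8) = mex{1,1,1,0,0} = 2
G(9) = mex{2,1,1,1,0} = 3
G(10) = mex{2,2,1,1,1} = 0
G(11) = mex{2,2,2,1,1} = 0
G(12) = mex{3,2,2,2,1} = 0
G(13) = mex{0,3,2,2,2} = 1
G(14) = mex{0,0,3,2,2} = 1
G(15) = mex{0,0,0,3,2} = 1
G(16) = mex{1,0,0,0,3} = 2
G(17) = mex{1,1,0,0,0} = 2
G(18) = mex{1,1,1,0,0} = 2
G(19) = mex{2,1,1,1,0} = 3
G(20) = mex{2,2,1,1,1} = 0
G(21) = mex{2,2,2,1,1} = 0
G(n+10) = G(n) holds for n = 0,…,6 (a full window of length max(S) = 7), so the sequence is purely periodic with period 10.

10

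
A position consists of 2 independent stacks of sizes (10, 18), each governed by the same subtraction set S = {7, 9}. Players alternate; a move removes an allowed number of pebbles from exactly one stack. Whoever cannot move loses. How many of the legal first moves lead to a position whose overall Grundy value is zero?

4

All stacks use S = {7, 9}:
n :  0  1  2  3  4  5  6  7  8  9 10 11 12 13 14 15 16 17 18
G :  0  0  0  0  0  0  0  1  1  1  1  1  1  1  2  2  0  0  0
Stack A: G(10) = 1.
Stack B: G(18) = 0.
Combined Grundy value = 1 ⊕ 0 = 1.
A winning move leaves total XOR = 0, i.e. changes one component's Grundy value g to g ⊕ X where X is the current total.
Stack A: need g' = 1⊕1 = 0. Options: 10−7→G=0, 10−9→G=0. Hits: 2.
Stack B: need g' = 0⊕1 = 1. Options: 18−7→G=1, 18−9→G=1. Hits: 2.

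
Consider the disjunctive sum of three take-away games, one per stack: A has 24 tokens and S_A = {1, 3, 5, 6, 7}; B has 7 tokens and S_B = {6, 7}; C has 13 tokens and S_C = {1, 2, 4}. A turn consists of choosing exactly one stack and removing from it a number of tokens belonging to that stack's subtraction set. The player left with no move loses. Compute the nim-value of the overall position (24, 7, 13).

Stack A, S = {1, 3, 5, 6, 7}:
n :  0  1  2  3  4  5  6  7  8  9 10 11 12 13 14 15 16 17 18 19 20 21 22 23 24
G :  0  1  0  1  0  1  2  3  2  3  2  3  0  1  0  1  0  1  2  3  2  3  2  3  0
G_A(24) = 0.
Stack B, S = {6, 7}:
n : 0 1 2 3 4 5 6 7
G : 0 0 0 0 0 0 1 1
G_B(7) = 1.
Stack C, S = {1, 2, 4}:
n :  0  1  2  3  4  5  6  7  8  9 10 11 12 13
G :  0  1  2  0  1  2  0  1  2  0  1  2  0  1
G_C(13) = 1.
Combined Grundy value = 0 ⊕ 1 ⊕ 1 = 0.

0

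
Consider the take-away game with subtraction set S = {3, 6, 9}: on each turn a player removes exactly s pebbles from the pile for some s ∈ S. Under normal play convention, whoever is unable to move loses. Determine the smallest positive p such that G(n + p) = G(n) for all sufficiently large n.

n :  0  1  2  3  4  5  6  7  8  9 10 11 12 13 14 15 16 17 18 19 20 21 22 23 24 25
G :  0  0  0  1  1  1  2  2  2  3  3  3  0  0  0  1  1  1  2  2  2  3  3  3  0  0
G(n+12) = G(n) holds for n = 0,…,8 (a full window of length max(S) = 9), so the sequence is purely periodic with period 12.

12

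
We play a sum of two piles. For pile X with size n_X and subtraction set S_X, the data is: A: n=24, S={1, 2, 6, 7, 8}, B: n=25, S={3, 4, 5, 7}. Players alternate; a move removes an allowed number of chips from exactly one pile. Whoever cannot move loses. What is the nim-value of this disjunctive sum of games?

Pile A, S = {1, 2, 6, 7, 8}:
G(0) = 0
G(1) = mex{0} = 1
G(2) = mex{1,0} = 2
G(3) = mex{2,1} = 0
G(4) = mex{0,2} = 1
G(5) = mex{1,0} = 2
G(6) = mex{2,1,0} = 3
G(7) = mex{3,2,1,0} = 4
G(8) = mex{4,3,2,1,0} = 5
G(9) = mex{5,4,0,2,1} = 3
G(10) = mex{3,5,1,0,2} = 4
G(11) = mex{4,3,2,1,0} = 5
G(12) = mex{5,4,3,2,1} = 0
G(13) = mex{0,5,4,3,2} = 1
G(14) = mex{1,0,5,4,3} = 2
G(15) = mex{2,1,3,5,4} = 0
G(16) = mex{0,2,4,3,5} = 1
G(17) = mex{1,0,5,4,3} = 2
G(18) = mex{2,1,0,5,4} = 3
G(19) = mex{3,2,1,0,5} = 4
G(20) = mex{4,3,2,1,0} = 5
G(21) = mex{5,4,0,2,1} = 3
G(22) = mex{3,5,1,0,2} = 4
G(23) = mex{4,3,2,1,0} = 5
G(24) = mex{5,4,3,2,1} = 0
G_A(24) = 0.
Pile B, S = {3, 4, 5, 7}:
n :  0  1  2  3  4  5  6  7  8  9 10 11 12 13 14 15 16 17 18 19 20 21 22 23 24 25
G :  0  0  0  1  1  1  2  2  2  3  0  0  0  1  1  1  2  2  2  3  0  0  0  1  1  1
G_B(25) = 1.
Combined Grundy value = 0 ⊕ 1 = 1.

1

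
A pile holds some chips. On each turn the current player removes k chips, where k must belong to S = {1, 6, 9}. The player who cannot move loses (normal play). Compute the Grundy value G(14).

0

n :  0  1  2  3  4  5  6  7  8  9 10 11 12 13 14
G :  0  1  0  1  0  1  2  0  1  2  3  2  0  1  0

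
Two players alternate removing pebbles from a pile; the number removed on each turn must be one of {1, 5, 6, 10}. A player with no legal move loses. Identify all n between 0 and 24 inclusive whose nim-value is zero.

0, 2, 4, 11, 13, 15, 22, 24

G(0) = 0
G(1) = mex{0} = 1
G(2) = mex{1} = 0
G(3) = mex{0} = 1
G(4) = mex{1} = 0
G(5) = mex{0,0} = 1
G(6) = mex{1,1,0} = 2
G(7) = mex{2,0,1} = 3
G(8) = mex{3,1,0} = 2
G(9) = mex{2,0,1} = 3
G(10) = mex{3,1,0,0} = 2
G(11) = mex{2,2,1,1} = 0
G(12) = mex{0,3,2,0} = 1
G(13) = mex{1,2,3,1} = 0
G(14) = mex{0,3,2,0} = 1
G(15) = mex{1,2,3,1} = 0
G(16) = mex{0,0,2,2} = 1
G(17) = mex{1,1,0,3} = 2
G(18) = mex{2,0,1,2} = 3
G(19) = mex{3,1,0,3} = 2
G(20) = mex{2,0,1,2} = 3
G(21) = mex{3,1,0,0} = 2
G(22) = mex{2,2,1,1} = 0
G(23) = mex{0,3,2,0} = 1
G(24) = mex{1,2,3,1} = 0
P-positions are exactly the n with G(n) = 0.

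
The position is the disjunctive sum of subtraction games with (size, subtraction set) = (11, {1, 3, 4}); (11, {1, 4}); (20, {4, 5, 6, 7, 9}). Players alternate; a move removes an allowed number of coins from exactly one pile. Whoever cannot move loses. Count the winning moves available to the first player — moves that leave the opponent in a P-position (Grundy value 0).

Pile A, S = {1, 3, 4}:
n :  0  1  2  3  4  5  6  7  8  9 10 11
G :  0  1  0  1  2  3  2  0  1  0  1  2
G_A(11) = 2.
Pile B, S = {1, 4}:
n :  0  1  2  3  4  5  6  7  8  9 10 11
G :  0  1  0  1  2  0  1  0  1  2  0  1
G_B(11) = 1.
Pile C, S = {4, 5, 6, 7, 9}:
n :  0  1  2  3  4  5  6  7  8  9 10 11 12 13 14 15 16 17 18 19 20
G :  0  0  0  0  1  1  1  1  2  2  2  2  3  0  0  0  0  1  1  1  1
G_C(20) = 1.
Combined Grundy value = 2 ⊕ 1 ⊕ 1 = 2.
A winning move leaves total XOR = 0, i.e. changes one component's Grundy value g to g ⊕ X where X is the current total.
Pile A: need g' = 2⊕2 = 0. Options: 11−1→G=1, 11−3→G=1, 11−4→G=0. Hits: 1.
Pile B: need g' = 1⊕2 = 3. Options: 11−1→G=0, 11−4→G=0. Hits: 0.
Pile C: need g' = 1⊕2 = 3. Options: 20−4→G=0, 20−5→G=0, 20−6→G=0, 20−7→G=0, 20−9→G=2. Hits: 0.

1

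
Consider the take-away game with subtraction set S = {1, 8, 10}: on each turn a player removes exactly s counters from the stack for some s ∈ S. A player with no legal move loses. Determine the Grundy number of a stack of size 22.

G(0) = 0
G(1) = mex{0} = 1
G(2) = mex{1} = 0
G(3) = mex{0} = 1
G(4) = mex{1} = 0
G(5) = mex{0} = 1
G(6) = mex{1} = 0
G(7) = mex{0} = 1
G(8) = mex{1,0} = 2
G(9) = mex{2,1} = 0
G(10) = mex{0,0,0} = 1
G(11) = mex{1,1,1} = 0
G(12) = mex{0,0,0} = 1
G(13) = mex{1,1,1} = 0
G(14) = mex{0,0,0} = 1
G(15) = mex{1,1,1} = 0
G(16) = mex{0,2,0} = 1
G(17) = mex{1,0,1} = 2
G(18) = mex{2,1,2} = 0
G(19) = mex{0,0,0} = 1
G(20) = mex{1,1,1} = 0
G(21) = mex{0,0,0} = 1
G(22) = mex{1,1,1} = 0

0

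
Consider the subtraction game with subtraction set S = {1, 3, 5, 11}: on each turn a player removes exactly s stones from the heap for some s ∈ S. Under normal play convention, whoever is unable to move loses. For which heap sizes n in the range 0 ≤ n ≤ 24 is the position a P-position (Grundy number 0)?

G(0) = 0
G(1) = mex{0} = 1
G(2) = mex{1} = 0
G(3) = mex{0,0} = 1
G(4) = mex{1,1} = 0
G(5) = mex{0,0,0} = 1
G(6) = mex{1,1,1} = 0
G(7) = mex{0,0,0} = 1
G(8) = mex{1,1,1} = 0
G(9) = mex{0,0,0} = 1
G(10) = mex{1,1,1} = 0
G(11) = mex{0,0,0,0} = 1
G(12) = mex{1,1,1,1} = 0
G(13) = mex{0,0,0,0} = 1
G(14) = mex{1,1,1,1} = 0
G(15) = mex{0,0,0,0} = 1
G(16) = mex{1,1,1,1} = 0
G(17) = mex{0,0,0,0} = 1
G(18) = mex{1,1,1,1} = 0
G(19) = mex{0,0,0,0} = 1
G(20) = mex{1,1,1,1} = 0
G(21) = mex{0,0,0,0} = 1
G(22) = mex{1,1,1,1} = 0
G(23) = mex{0,0,0,0} = 1
G(24) = mex{1,1,1,1} = 0
P-positions are exactly the n with G(n) = 0.

0, 2, 4, 6, 8, 10, 12, 14, 16, 18, 20, 22, 24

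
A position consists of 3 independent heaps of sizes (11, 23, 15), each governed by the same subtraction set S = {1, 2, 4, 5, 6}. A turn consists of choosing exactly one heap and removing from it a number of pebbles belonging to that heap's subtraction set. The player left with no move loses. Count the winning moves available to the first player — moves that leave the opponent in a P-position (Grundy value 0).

All heaps use S = {1, 2, 4, 5, 6}:
n :  0  1  2  3  4  5  6  7  8  9 10 11 12 13 14 15 16 17 18 19 20 21 22 23
G :  0  1  2  0  1  2  3  4  5  3  0  1  2  0  1  2  3  4  5  3  0  1  2  0
Heap A: G(11) = 1.
Heap B: G(23) = 0.
Heap C: G(15) = 2.
Combined Grundy value = 1 ⊕ 0 ⊕ 2 = 3.
A winning move leaves total XOR = 0, i.e. changes one component's Grundy value g to g ⊕ X where X is the current total.
Heap A: need g' = 1⊕3 = 2. Options: 11−1→G=0, 11−2→G=3, 11−4→G=4, 11−5→G=3, 11−6→G=2. Hits: 1.
Heap B: need g' = 0⊕3 = 3. Options: 23−1→G=2, 23−2→G=1, 23−4→G=3, 23−5→G=5, 23−6→G=4. Hits: 1.
Heap C: need g' = 2⊕3 = 1. Options: 15−1→G=1, 15−2→G=0, 15−4→G=1, 15−5→G=0, 15−6→G=3. Hits: 2.

4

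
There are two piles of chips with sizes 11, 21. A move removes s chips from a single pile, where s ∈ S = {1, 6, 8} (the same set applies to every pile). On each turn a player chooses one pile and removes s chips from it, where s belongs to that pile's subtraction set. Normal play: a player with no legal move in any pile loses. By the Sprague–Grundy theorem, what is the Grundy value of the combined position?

All piles use S = {1, 6, 8}:
n :  0  1  2  3  4  5  6  7  8  9 10 11 12 13 14 15 16 17 18 19 20 21
G :  0  1  0  1  0  1  2  0  1  0  1  0  1  2  0  1  0  1  0  1  2  0
Pile A: G(11) = 0.
Pile B: G(21) = 0.
Combined Grundy value = 0 ⊕ 0 = 0.

0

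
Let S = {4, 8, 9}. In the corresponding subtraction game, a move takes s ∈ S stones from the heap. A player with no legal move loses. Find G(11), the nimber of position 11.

G(0) = 0
G(1) = mex{} = 0
G(2) = mex{} = 0
G(3) = mex{} = 0
G(4) = mex{0} = 1
G(5) = mex{0} = 1
G(6) = mex{0} = 1
G(7) = mex{0} = 1
G(8) = mex{1,0} = 2
G(9) = mex{1,0,0} = 2
G(10) = mex{1,0,0} = 2
G(11) = mex{1,0,0} = 2

2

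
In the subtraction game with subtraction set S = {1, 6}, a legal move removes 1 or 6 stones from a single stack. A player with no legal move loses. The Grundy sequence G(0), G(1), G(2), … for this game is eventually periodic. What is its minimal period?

7

G(0) = 0
G(1) = mex{0} = 1
G(2) = mex{1} = 0
G(3) = mex{0} = 1
G(4) = mex{1} = 0
G(5) = mex{0} = 1
G(6) = mex{1,0} = 2
G(7) = mex{2,1} = 0
G(8) = mex{0,0} = 1
G(9) = mex{1,1} = 0
G(10) = mex{0,0} = 1
G(11) = mex{1,1} = 0
G(12) = mex{0,2} = 1
G(13) = mex{1,0} = 2
G(14) = mex{2,1} = 0
G(15) = mex{0,0} = 1
G(n+7) = G(n) holds for n = 0,…,5 (a full window of length max(S) = 6), so the sequence is purely periodic with period 7.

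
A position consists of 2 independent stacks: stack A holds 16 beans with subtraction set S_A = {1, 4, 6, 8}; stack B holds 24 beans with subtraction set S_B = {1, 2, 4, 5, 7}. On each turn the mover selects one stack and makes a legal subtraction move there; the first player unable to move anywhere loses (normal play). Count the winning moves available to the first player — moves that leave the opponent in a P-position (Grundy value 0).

4

Stack A, S = {1, 4, 6, 8}:
G(0) = 0
G(1) = mex{0} = 1
G(2) = mex{1} = 0
G(3) = mex{0} = 1
G(4) = mex{1,0} = 2
G(5) = mex{2,1} = 0
G(6) = mex{0,0,0} = 1
G(7) = mex{1,1,1} = 0
G(8) = mex{0,2,0,0} = 1
G(9) = mex{1,0,1,1} = 2
G(10) = mex{2,1,2,0} = 3
G(11) = mex{3,0,0,1} = 2
G(12) = mex{2,1,1,2} = 0
G(13) = mex{0,2,0,0} = 1
G(14) = mex{1,3,1,1} = 0
G(15) = mex{0,2,2,0} = 1
G(16) = mex{1,0,3,1} = 2
G_A(16) = 2.
Stack B, S = {1, 2, 4, 5, 7}:
n :  0  1  2  3  4  5  6  7  8  9 10 11 12 13 14 15 16 17 18 19 20 21 22 23 24
G :  0  1  2  0  1  2  0  1  2  0  1  2  0  1  2  0  1  2  0  1  2  0  1  2  0
G_B(24) = 0.
Combined Grundy value = 2 ⊕ 0 = 2.
A winning move leaves total XOR = 0, i.e. changes one component's Grundy value g to g ⊕ X where X is the current total.
Stack A: need g' = 2⊕2 = 0. Options: 16−1→G=1, 16−4→G=0, 16−6→G=3, 16−8→G=1. Hits: 1.
Stack B: need g' = 0⊕2 = 2. Options: 24−1→G=2, 24−2→G=1, 24−4→G=2, 24−5→G=1, 24−7→G=2. Hits: 3.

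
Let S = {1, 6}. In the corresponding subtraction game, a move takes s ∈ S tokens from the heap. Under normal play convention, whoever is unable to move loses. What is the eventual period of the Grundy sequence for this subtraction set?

7

G(0) = 0
G(1) = mex{0} = 1
G(2) = mex{1} = 0
G(3) = mex{0} = 1
G(4) = mex{1} = 0
G(5) = mex{0} = 1
G(6) = mex{1,0} = 2
G(7) = mex{2,1} = 0
G(8) = mex{0,0} = 1
G(9) = mex{1,1} = 0
G(10) = mex{0,0} = 1
G(11) = mex{1,1} = 0
G(12) = mex{0,2} = 1
G(13) = mex{1,0} = 2
G(14) = mex{2,1} = 0
G(15) = mex{0,0} = 1
G(n+7) = G(n) holds for n = 0,…,5 (a full window of length max(S) = 6), so the sequence is purely periodic with period 7.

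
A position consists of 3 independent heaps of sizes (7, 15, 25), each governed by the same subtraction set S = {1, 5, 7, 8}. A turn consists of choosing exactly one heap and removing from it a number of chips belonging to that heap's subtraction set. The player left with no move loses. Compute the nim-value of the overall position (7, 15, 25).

3

All heaps use S = {1, 5, 7, 8}:
G(0) = 0
G(1) = mex{0} = 1
G(2) = mex{1} = 0
G(3) = mex{0} = 1
G(4) = mex{1} = 0
G(5) = mex{0,0} = 1
G(6) = mex{1,1} = 0
G(7) = mex{0,0,0} = 1
G(8) = mex{1,1,1,0} = 2
G(9) = mex{2,0,0,1} = 3
G(10) = mex{3,1,1,0} = 2
G(11) = mex{2,0,0,1} = 3
G(12) = mex{3,1,1,0} = 2
G(13) = mex{2,2,0,1} = 3
G(14) = mex{3,3,1,0} = 2
G(15) = mex{2,2,2,1} = 0
G(16) = mex{0,3,3,2} = 1
G(17) = mex{1,2,2,3} = 0
G(18) = mex{0,3,3,2} = 1
G(19) = mex{1,2,2,3} = 0
G(20) = mex{0,0,3,2} = 1
G(21) = mex{1,1,2,3} = 0
G(22) = mex{0,0,0,2} = 1
G(23) = mex{1,1,1,0} = 2
G(24) = mex{2,0,0,1} = 3
G(25) = mex{3,1,1,0} = 2
Heap A: G(7) = 1.
Heap B: G(15) = 0.
Heap C: G(25) = 2.
Combined Grundy value = 1 ⊕ 0 ⊕ 2 = 3.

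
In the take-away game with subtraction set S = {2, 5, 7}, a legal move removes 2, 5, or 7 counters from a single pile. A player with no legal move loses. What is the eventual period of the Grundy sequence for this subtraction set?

22

n :  0  1  2  3  4  5  6  7  8  9 10 11 12 13 14 15 16 17 18 19 20 21 22 23 24 25 26 27 28 29 30 31 32 33 34 35 36 37 38 39 40 41 42 43 44 45
G :  0  0  1  1  0  2  1  3  2  2  0  3  1  0  0  1  1  2  2  3  3  2  0  0  1  1  0  2  1  3  2  2  0  3  1  0  0  1  1  2  2  3  3  2  0  0
G(n+22) = G(n) holds for n = 0,…,6 (a full window of length max(S) = 7), so the sequence is purely periodic with period 22.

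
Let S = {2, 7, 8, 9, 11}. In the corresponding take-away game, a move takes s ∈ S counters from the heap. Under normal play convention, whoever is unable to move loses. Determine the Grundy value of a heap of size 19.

n :  0  1  2  3  4  5  6  7  8  9 10 11 12 13 14 15 16 17 18 19
G :  0  0  1  1  0  0  1  1  2  2  3  3  2  2  3  3  4  0  0  1

1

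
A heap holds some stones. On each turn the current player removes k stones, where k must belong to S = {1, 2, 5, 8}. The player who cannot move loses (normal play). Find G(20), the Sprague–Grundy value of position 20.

n :  0  1  2  3  4  5  6  7  8  9 10 11 12 13 14 15 16 17 18 19 20
G :  0  1  2  0  1  2  0  1  2  0  1  2  0  1  2  0  1  2  0  1  2

2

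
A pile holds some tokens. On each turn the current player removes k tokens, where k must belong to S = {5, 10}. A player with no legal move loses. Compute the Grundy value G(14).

2

G(0) = 0
G(1) = mex{} = 0
G(2) = mex{} = 0
G(3) = mex{} = 0
G(4) = mex{} = 0
G(5) = mex{0} = 1
G(6) = mex{0} = 1
G(7) = mex{0} = 1
G(8) = mex{0} = 1
G(9) = mex{0} = 1
G(10) = mex{1,0} = 2
G(11) = mex{1,0} = 2
G(12) = mex{1,0} = 2
G(13) = mex{1,0} = 2
G(14) = mex{1,0} = 2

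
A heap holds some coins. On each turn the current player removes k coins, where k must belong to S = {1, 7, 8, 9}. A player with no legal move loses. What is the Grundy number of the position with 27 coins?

3

G(0) = 0
G(1) = mex{0} = 1
G(2) = mex{1} = 0
G(3) = mex{0} = 1
G(4) = mex{1} = 0
G(5) = mex{0} = 1
G(6) = mex{1} = 0
G(7) = mex{0,0} = 1
G(8) = mex{1,1,0} = 2
G(9) = mex{2,0,1,0} = 3
G(10) = mex{3,1,0,1} = 2
G(11) = mex{2,0,1,0} = 3
G(12) = mex{3,1,0,1} = 2
G(13) = mex{2,0,1,0} = 3
G(14) = mex{3,1,0,1} = 2
G(15) = mex{2,2,1,0} = 3
G(16) = mex{3,3,2,1} = 0
G(17) = mex{0,2,3,2} = 1
G(18) = mex{1,3,2,3} = 0
G(19) = mex{0,2,3,2} = 1
G(20) = mex{1,3,2,3} = 0
G(21) = mex{0,2,3,2} = 1
G(22) = mex{1,3,2,3} = 0
G(23) = mex{0,0,3,2} = 1
G(24) = mex{1,1,0,3} = 2
G(25) = mex{2,0,1,0} = 3
G(26) = mex{3,1,0,1} = 2
G(27) = mex{2,0,1,0} = 3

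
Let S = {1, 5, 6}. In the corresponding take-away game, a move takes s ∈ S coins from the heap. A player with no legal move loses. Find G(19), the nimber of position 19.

G(0) = 0
G(1) = mex{0} = 1
G(2) = mex{1} = 0
G(3) = mex{0} = 1
G(4) = mex{1} = 0
G(5) = mex{0,0} = 1
G(6) = mex{1,1,0} = 2
G(7) = mex{2,0,1} = 3
G(8) = mex{3,1,0} = 2
G(9) = mex{2,0,1} = 3
G(10) = mex{3,1,0} = 2
G(11) = mex{2,2,1} = 0
G(12) = mex{0,3,2} = 1
G(13) = mex{1,2,3} = 0
G(14) = mex{0,3,2} = 1
G(15) = mex{1,2,3} = 0
G(16) = mex{0,0,2} = 1
G(17) = mex{1,1,0} = 2
G(18) = mex{2,0,1} = 3
G(19) = mex{3,1,0} = 2

2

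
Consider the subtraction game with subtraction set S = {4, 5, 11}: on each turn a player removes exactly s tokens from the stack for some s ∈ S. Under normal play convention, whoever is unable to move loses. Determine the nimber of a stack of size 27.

2

n :  0  1  2  3  4  5  6  7  8  9 10 11 12 13 14 15 16 17 18 19 20 21 22 23 24 25 26 27
G :  0  0  0  0  1  1  1  1  2  0  0  2  3  1  1  3  0  0  0  0  1  1  1  1  2  0  0  2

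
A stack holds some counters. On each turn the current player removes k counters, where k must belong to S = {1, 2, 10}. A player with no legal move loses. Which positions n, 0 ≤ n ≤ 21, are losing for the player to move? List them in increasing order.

0, 3, 6, 9, 12, 15, 18, 21

G(0) = 0
G(1) = mex{0} = 1
G(2) = mex{1,0} = 2
G(3) = mex{2,1} = 0
G(4) = mex{0,2} = 1
G(5) = mex{1,0} = 2
G(6) = mex{2,1} = 0
G(7) = mex{0,2} = 1
G(8) = mex{1,0} = 2
G(9) = mex{2,1} = 0
G(10) = mex{0,2,0} = 1
G(11) = mex{1,0,1} = 2
G(12) = mex{2,1,2} = 0
G(13) = mex{0,2,0} = 1
G(14) = mex{1,0,1} = 2
G(15) = mex{2,1,2} = 0
G(16) = mex{0,2,0} = 1
G(17) = mex{1,0,1} = 2
G(18) = mex{2,1,2} = 0
G(19) = mex{0,2,0} = 1
G(20) = mex{1,0,1} = 2
G(21) = mex{2,1,2} = 0
P-positions are exactly the n with G(n) = 0.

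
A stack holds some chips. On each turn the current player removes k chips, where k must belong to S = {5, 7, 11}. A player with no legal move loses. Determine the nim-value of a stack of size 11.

G(0) = 0
G(1) = mex{} = 0
G(2) = mex{} = 0
G(3) = mex{} = 0
G(4) = mex{} = 0
G(5) = mex{0} = 1
G(6) = mex{0} = 1
G(7) = mex{0,0} = 1
G(8) = mex{0,0} = 1
G(9) = mex{0,0} = 1
G(10) = mex{1,0} = 2
G(11) = mex{1,0,0} = 2

2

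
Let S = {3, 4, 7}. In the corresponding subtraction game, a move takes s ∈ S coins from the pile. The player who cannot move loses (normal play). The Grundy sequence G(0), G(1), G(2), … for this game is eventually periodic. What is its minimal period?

n :  0  1  2  3  4  5  6  7  8  9 10 11 12 13 14 15 16 17 18 19 20 21
G :  0  0  0  1  1  1  2  2  2  3  0  0  0  1  1  1  2  2  2  3  0  0
G(n+10) = G(n) holds for n = 0,…,6 (a full window of length max(S) = 7), so the sequence is purely periodic with period 10.

10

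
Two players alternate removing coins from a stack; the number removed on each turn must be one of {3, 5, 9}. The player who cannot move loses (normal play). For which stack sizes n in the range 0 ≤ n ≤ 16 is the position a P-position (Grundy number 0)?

0, 1, 2, 8, 12, 14, 16

n :  0  1  2  3  4  5  6  7  8  9 10 11 12 13 14 15 16
G :  0  0  0  1  1  1  2  2  0  3  3  1  0  2  0  1  0
P-positions are exactly the n with G(n) = 0.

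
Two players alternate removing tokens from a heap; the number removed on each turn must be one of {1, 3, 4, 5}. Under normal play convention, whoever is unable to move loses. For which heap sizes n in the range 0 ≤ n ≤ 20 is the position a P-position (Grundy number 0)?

G(0) = 0
G(1) = mex{0} = 1
G(2) = mex{1} = 0
G(3) = mex{0,0} = 1
G(4) = mex{1,1,0} = 2
G(5) = mex{2,0,1,0} = 3
G(6) = mex{3,1,0,1} = 2
G(7) = mex{2,2,1,0} = 3
G(8) = mex{3,3,2,1} = 0
G(9) = mex{0,2,3,2} = 1
G(10) = mex{1,3,2,3} = 0
G(11) = mex{0,0,3,2} = 1
G(12) = mex{1,1,0,3} = 2
G(13) = mex{2,0,1,0} = 3
G(14) = mex{3,1,0,1} = 2
G(15) = mex{2,2,1,0} = 3
G(16) = mex{3,3,2,1} = 0
G(17) = mex{0,2,3,2} = 1
G(18) = mex{1,3,2,3} = 0
G(19) = mex{0,0,3,2} = 1
G(20) = mex{1,1,0,3} = 2
P-positions are exactly the n with G(n) = 0.

0, 2, 8, 10, 16, 18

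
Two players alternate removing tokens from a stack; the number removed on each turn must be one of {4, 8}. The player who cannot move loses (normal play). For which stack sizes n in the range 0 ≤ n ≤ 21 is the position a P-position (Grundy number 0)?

n :  0  1  2  3  4  5  6  7  8  9 10 11 12 13 14 15 16 17 18 19 20 21
G :  0  0  0  0  1  1  1  1  2  2  2  2  0  0  0  0  1  1  1  1  2  2
P-positions are exactly the n with G(n) = 0.

0, 1, 2, 3, 12, 13, 14, 15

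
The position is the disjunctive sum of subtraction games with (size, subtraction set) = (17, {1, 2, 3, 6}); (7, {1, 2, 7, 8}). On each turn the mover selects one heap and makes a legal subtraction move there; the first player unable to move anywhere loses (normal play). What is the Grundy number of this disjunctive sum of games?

Heap A, S = {1, 2, 3, 6}:
n :  0  1  2  3  4  5  6  7  8  9 10 11 12 13 14 15 16 17
G :  0  1  2  3  0  1  2  3  0  1  2  3  0  1  2  3  0  1
G_A(17) = 1.
Heap B, S = {1, 2, 7, 8}:
n : 0 1 2 3 4 5 6 7
G : 0 1 2 0 1 2 0 1
G_B(7) = 1.
Combined Grundy value = 1 ⊕ 1 = 0.

0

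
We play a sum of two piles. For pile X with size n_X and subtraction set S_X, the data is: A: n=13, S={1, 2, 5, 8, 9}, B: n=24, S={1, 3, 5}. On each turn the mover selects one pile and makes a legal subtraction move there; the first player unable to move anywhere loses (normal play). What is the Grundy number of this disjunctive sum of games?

Pile A, S = {1, 2, 5, 8, 9}:
n :  0  1  2  3  4  5  6  7  8  9 10 11 12 13
G :  0  1  2  0  1  2  0  1  2  3  0  1  2  0
G_A(13) = 0.
Pile B, S = {1, 3, 5}:
n :  0  1  2  3  4  5  6  7  8  9 10 11 12 13 14 15 16 17 18 19 20 21 22 23 24
G :  0  1  0  1  0  1  0  1  0  1  0  1  0  1  0  1  0  1  0  1  0  1  0  1  0
G_B(24) = 0.
Combined Grundy value = 0 ⊕ 0 = 0.

0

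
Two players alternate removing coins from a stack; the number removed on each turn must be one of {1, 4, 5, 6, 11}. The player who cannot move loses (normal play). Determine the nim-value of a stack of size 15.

3

G(0) = 0
G(1) = mex{0} = 1
G(2) = mex{1} = 0
G(3) = mex{0} = 1
G(4) = mex{1,0} = 2
G(5) = mex{2,1,0} = 3
G(6) = mex{3,0,1,0} = 2
G(7) = mex{2,1,0,1} = 3
G(8) = mex{3,2,1,0} = 4
G(9) = mex{4,3,2,1} = 0
G(10) = mex{0,2,3,2} = 1
G(11) = mex{1,3,2,3,0} = 4
G(12) = mex{4,4,3,2,1} = 0
G(13) = mex{0,0,4,3,0} = 1
G(14) = mex{1,1,0,4,1} = 2
G(15) = mex{2,4,1,0,2} = 3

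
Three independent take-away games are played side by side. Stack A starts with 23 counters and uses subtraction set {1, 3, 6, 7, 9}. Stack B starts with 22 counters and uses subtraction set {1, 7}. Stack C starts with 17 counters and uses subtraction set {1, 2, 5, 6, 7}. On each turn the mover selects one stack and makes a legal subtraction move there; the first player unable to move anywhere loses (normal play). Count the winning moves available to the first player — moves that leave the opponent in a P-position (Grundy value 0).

0

Stack A, S = {1, 3, 6, 7, 9}:
n :  0  1  2  3  4  5  6  7  8  9 10 11 12 13 14 15 16 17 18 19 20 21 22 23
G :  0  1  0  1  0  1  2  3  2  3  2  3  0  1  0  1  0  1  2  3  2  3  2  3
G_A(23) = 3.
Stack B, S = {1, 7}:
n :  0  1  2  3  4  5  6  7  8  9 10 11 12 13 14 15 16 17 18 19 20 21 22
G :  0  1  0  1  0  1  0  1  0  1  0  1  0  1  0  1  0  1  0  1  0  1  0
G_B(22) = 0.
Stack C, S = {1, 2, 5, 6, 7}:
n :  0  1  2  3  4  5  6  7  8  9 10 11 12 13 14 15 16 17
G :  0  1  2  0  1  2  3  4  5  3  4  0  1  2  0  1  2  3
G_C(17) = 3.
Combined Grundy value = 3 ⊕ 0 ⊕ 3 = 0.
A winning move leaves total XOR = 0, i.e. changes one component's Grundy value g to g ⊕ X where X is the current total.
Stack A: target g' = 3⊕0 = 3, but every legal move changes the Grundy value (mex property), so 0 moves.
Stack B: target g' = 0⊕0 = 0, but every legal move changes the Grundy value (mex property), so 0 moves.
Stack C: target g' = 3⊕0 = 3, but every legal move changes the Grundy value (mex property), so 0 moves.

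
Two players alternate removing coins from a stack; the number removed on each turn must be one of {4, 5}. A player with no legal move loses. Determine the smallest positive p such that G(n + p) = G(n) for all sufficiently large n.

G(0) = 0
G(1) = mex{} = 0
G(2) = mex{} = 0
G(3) = mex{} = 0
G(4) = mex{0} = 1
G(5) = mex{0,0} = 1
G(6) = mex{0,0} = 1
G(7) = mex{0,0} = 1
G(8) = mex{1,0} = 2
G(9) = mex{1,1} = 0
G(10) = mex{1,1} = 0
G(11) = mex{1,1} = 0
G(12) = mex{2,1} = 0
G(13) = mex{0,2} = 1
G(14) = mex{0,0} = 1
G(15) = mex{0,0} = 1
G(16) = mex{0,0} = 1
G(17) = mex{1,0} = 2
G(18) = mex{1,1} = 0
G(19) = mex{1,1} = 0
G(n+9) = G(n) holds for n = 0,…,4 (a full window of length max(S) = 5), so the sequence is purely periodic with period 9.

9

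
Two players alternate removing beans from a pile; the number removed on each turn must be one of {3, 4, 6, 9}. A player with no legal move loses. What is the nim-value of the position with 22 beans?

3

G(0) = 0
G(1) = mex{} = 0
G(2) = mex{} = 0
G(3) = mex{0} = 1
G(4) = mex{0,0} = 1
G(5) = mex{0,0} = 1
G(6) = mex{1,0,0} = 2
G(7) = mex{1,1,0} = 2
G(8) = mex{1,1,0} = 2
G(9) = mex{2,1,1,0} = 3
G(10) = mex{2,2,1,0} = 3
G(11) = mex{2,2,1,0} = 3
G(12) = mex{3,2,2,1} = 0
G(13) = mex{3,3,2,1} = 0
G(14) = mex{3,3,2,1} = 0
G(15) = mex{0,3,3,2} = 1
G(16) = mex{0,0,3,2} = 1
G(17) = mex{0,0,3,2} = 1
G(18) = mex{1,0,0,3} = 2
G(19) = mex{1,1,0,3} = 2
G(20) = mex{1,1,0,3} = 2
G(21) = mex{2,1,1,0} = 3
G(22) = mex{2,2,1,0} = 3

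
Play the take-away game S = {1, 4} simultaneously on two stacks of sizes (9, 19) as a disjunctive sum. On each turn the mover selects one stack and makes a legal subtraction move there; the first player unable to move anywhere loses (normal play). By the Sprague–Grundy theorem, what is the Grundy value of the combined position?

All stacks use S = {1, 4}:
n :  0  1  2  3  4  5  6  7  8  9 10 11 12 13 14 15 16 17 18 19
G :  0  1  0  1  2  0  1  0  1  2  0  1  0  1  2  0  1  0  1  2
Stack A: G(9) = 2.
Stack B: G(19) = 2.
Combined Grundy value = 2 ⊕ 2 = 0.

0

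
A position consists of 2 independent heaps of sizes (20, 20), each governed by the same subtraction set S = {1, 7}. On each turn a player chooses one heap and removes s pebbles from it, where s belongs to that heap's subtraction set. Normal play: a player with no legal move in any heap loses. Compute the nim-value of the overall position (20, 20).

All heaps use S = {1, 7}:
n :  0  1  2  3  4  5  6  7  8  9 10 11 12 13 14 15 16 17 18 19 20
G :  0  1  0  1  0  1  0  1  0  1  0  1  0  1  0  1  0  1  0  1  0
Heap A: G(20) = 0.
Heap B: G(20) = 0.
Combined Grundy value = 0 ⊕ 0 = 0.

0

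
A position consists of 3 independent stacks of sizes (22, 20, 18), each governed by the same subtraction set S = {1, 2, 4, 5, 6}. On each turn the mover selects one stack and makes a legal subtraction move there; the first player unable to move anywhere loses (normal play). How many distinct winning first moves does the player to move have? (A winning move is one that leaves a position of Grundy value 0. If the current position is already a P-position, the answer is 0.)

2

All stacks use S = {1, 2, 4, 5, 6}:
n :  0  1  2  3  4  5  6  7  8  9 10 11 12 13 14 15 16 17 18 19 20 21 22
G :  0  1  2  0  1  2  3  4  5  3  0  1  2  0  1  2  3  4  5  3  0  1  2
Stack A: G(22) = 2.
Stack B: G(20) = 0.
Stack C: G(18) = 5.
Combined Grundy value = 2 ⊕ 0 ⊕ 5 = 7.
A winning move leaves total XOR = 0, i.e. changes one component's Grundy value g to g ⊕ X where X is the current total.
Stack A: need g' = 2⊕7 = 5. Options: 22−1→G=1, 22−2→G=0, 22−4→G=5, 22−5→G=4, 22−6→G=3. Hits: 1.
Stack B: need g' = 0⊕7 = 7. Options: 20−1→G=3, 20−2→G=5, 20−4→G=3, 20−5→G=2, 20−6→G=1. Hits: 0.
Stack C: need g' = 5⊕7 = 2. Options: 18−1→G=4, 18−2→G=3, 18−4→G=1, 18−5→G=0, 18−6→G=2. Hits: 1.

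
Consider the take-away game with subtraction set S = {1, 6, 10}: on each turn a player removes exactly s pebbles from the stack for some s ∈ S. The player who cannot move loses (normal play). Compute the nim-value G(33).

n :  0  1  2  3  4  5  6  7  8  9 10 11 12 13 14 15 16 17 18 19 20 21 22 23 24 25 26 27 28 29 30 31 32 33
G :  0  1  0  1  0  1  2  0  1  0  1  0  1  2  3  2  0  1  0  1  0  1  2  0  1  0  1  0  1  2  3  2  0  1

1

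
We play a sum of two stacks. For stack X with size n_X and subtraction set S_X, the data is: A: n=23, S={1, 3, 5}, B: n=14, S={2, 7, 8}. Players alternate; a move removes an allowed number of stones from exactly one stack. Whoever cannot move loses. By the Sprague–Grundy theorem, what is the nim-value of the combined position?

1

Stack A, S = {1, 3, 5}:
G(0) = 0
G(1) = mex{0} = 1
G(2) = mex{1} = 0
G(3) = mex{0,0} = 1
G(4) = mex{1,1} = 0
G(5) = mex{0,0,0} = 1
G(6) = mex{1,1,1} = 0
G(7) = mex{0,0,0} = 1
G(8) = mex{1,1,1} = 0
G(9) = mex{0,0,0} = 1
G(10) = mex{1,1,1} = 0
G(11) = mex{0,0,0} = 1
G(12) = mex{1,1,1} = 0
G(13) = mex{0,0,0} = 1
G(14) = mex{1,1,1} = 0
G(15) = mex{0,0,0} = 1
G(16) = mex{1,1,1} = 0
G(17) = mex{0,0,0} = 1
G(18) = mex{1,1,1} = 0
G(19) = mex{0,0,0} = 1
G(20) = mex{1,1,1} = 0
G(21) = mex{0,0,0} = 1
G(22) = mex{1,1,1} = 0
G(23) = mex{0,0,0} = 1
G_A(23) = 1.
Stack B, S = {2, 7, 8}:
G(0) = 0
G(1) = mex{} = 0
G(2) = mex{0} = 1
G(3) = mex{0} = 1
G(4) = mex{1} = 0
G(5) = mex{1} = 0
G(6) = mex{0} = 1
G(7) = mex{0,0} = 1
G(8) = mex{1,0,0} = 2
G(9) = mex{1,1,0} = 2
G(10) = mex{2,1,1} = 0
G(11) = mex{2,0,1} = 3
G(12) = mex{0,0,0} = 1
G(13) = mex{3,1,0} = 2
G(14) = mex{1,1,1} = 0
G_B(14) = 0.
Combined Grundy value = 1 ⊕ 0 = 1.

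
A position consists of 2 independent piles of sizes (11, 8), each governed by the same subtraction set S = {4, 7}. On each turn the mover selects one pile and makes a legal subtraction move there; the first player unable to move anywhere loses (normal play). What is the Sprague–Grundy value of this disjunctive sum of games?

All piles use S = {4, 7}:
n :  0  1  2  3  4  5  6  7  8  9 10 11
G :  0  0  0  0  1  1  1  1  2  2  2  0
Pile A: G(11) = 0.
Pile B: G(8) = 2.
Combined Grundy value = 0 ⊕ 2 = 2.

2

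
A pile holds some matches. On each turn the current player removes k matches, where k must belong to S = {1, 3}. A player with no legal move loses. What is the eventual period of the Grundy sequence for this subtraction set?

G(0) = 0
G(1) = mex{0} = 1
G(2) = mex{1} = 0
G(3) = mex{0,0} = 1
G(4) = mex{1,1} = 0
G(5) = mex{0,0} = 1
G(6) = mex{1,1} = 0
G(7) = mex{0,0} = 1
G(8) = mex{1,1} = 0
G(9) = mex{0,0} = 1
G(10) = mex{1,1} = 0
G(11) = mex{0,0} = 1
G(12) = mex{1,1} = 0
G(13) = mex{0,0} = 1
G(14) = mex{1,1} = 0
G(n+2) = G(n) holds for n = 0,…,2 (a full window of length max(S) = 3), so the sequence is purely periodic with period 2.

2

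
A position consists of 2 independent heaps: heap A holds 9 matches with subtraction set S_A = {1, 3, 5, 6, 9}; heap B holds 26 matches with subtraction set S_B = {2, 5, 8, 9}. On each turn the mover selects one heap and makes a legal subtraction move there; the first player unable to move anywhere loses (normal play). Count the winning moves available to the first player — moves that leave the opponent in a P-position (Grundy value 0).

Heap A, S = {1, 3, 5, 6, 9}:
n : 0 1 2 3 4 5 6 7 8 9
G : 0 1 0 1 0 1 2 3 2 3
G_A(9) = 3.
Heap B, S = {2, 5, 8, 9}:
G(0) = 0
G(1) = mex{} = 0
G(2) = mex{0} = 1
G(3) = mex{0} = 1
G(4) = mex{1} = 0
G(5) = mex{1,0} = 2
G(6) = mex{0,0} = 1
G(7) = mex{2,1} = 0
G(8) = mex{1,1,0} = 2
G(9) = mex{0,0,0,0} = 1
G(10) = mex{2,2,1,0} = 3
G(11) = mex{1,1,1,1} = 0
G(12) = mex{3,0,0,1} = 2
G(13) = mex{0,2,2,0} = 1
G(14) = mex{2,1,1,2} = 0
G(15) = mex{1,3,0,1} = 2
G(16) = mex{0,0,2,0} = 1
G(17) = mex{2,2,1,2} = 0
G(18) = mex{1,1,3,1} = 0
G(19) = mex{0,0,0,3} = 1
G(20) = mex{0,2,2,0} = 1
G(21) = mex{1,1,1,2} = 0
G(22) = mex{1,0,0,1} = 2
G(23) = mex{0,0,2,0} = 1
G(24) = mex{2,1,1,2} = 0
G(25) = mex{1,1,0,1} = 2
G(26) = mex{0,0,0,0} = 1
G_B(26) = 1.
Combined Grundy value = 3 ⊕ 1 = 2.
A winning move leaves total XOR = 0, i.e. changes one component's Grundy value g to g ⊕ X where X is the current total.
Heap A: need g' = 3⊕2 = 1. Options: 9−1→G=2, 9−3→G=2, 9−5→G=0, 9−6→G=1, 9−9→G=0. Hits: 1.
Heap B: need g' = 1⊕2 = 3. Options: 26−2→G=0, 26−5→G=0, 26−8→G=0, 26−9→G=0. Hits: 0.

1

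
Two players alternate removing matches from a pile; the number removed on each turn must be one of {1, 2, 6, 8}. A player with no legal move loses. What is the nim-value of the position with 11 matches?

1

n :  0  1  2  3  4  5  6  7  8  9 10 11
G :  0  1  2  0  1  2  3  0  1  2  0  1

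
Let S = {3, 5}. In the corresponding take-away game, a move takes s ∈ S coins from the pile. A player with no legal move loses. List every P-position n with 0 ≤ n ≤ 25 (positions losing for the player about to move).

0, 1, 2, 8, 9, 10, 16, 17, 18, 24, 25

n :  0  1  2  3  4  5  6  7  8  9 10 11 12 13 14 15 16 17 18 19 20 21 22 23 24 25
G :  0  0  0  1  1  1  2  2  0  0  0  1  1  1  2  2  0  0  0  1  1  1  2  2  0  0
P-positions are exactly the n with G(n) = 0.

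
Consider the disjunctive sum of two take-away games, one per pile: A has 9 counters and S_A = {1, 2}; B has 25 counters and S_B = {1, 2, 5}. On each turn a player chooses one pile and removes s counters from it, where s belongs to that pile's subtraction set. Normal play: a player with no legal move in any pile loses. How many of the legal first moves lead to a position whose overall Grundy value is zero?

Pile A, S = {1, 2}:
n : 0 1 2 3 4 5 6 7 8 9
G : 0 1 2 0 1 2 0 1 2 0
G_A(9) = 0.
Pile B, S = {1, 2, 5}:
G(0) = 0
G(1) = mex{0} = 1
G(2) = mex{1,0} = 2
G(3) = mex{2,1} = 0
G(4) = mex{0,2} = 1
G(5) = mex{1,0,0} = 2
G(6) = mex{2,1,1} = 0
G(7) = mex{0,2,2} = 1
G(8) = mex{1,0,0} = 2
G(9) = mex{2,1,1} = 0
G(10) = mex{0,2,2} = 1
G(11) = mex{1,0,0} = 2
G(12) = mex{2,1,1} = 0
G(13) = mex{0,2,2} = 1
G(14) = mex{1,0,0} = 2
G(15) = mex{2,1,1} = 0
G(16) = mex{0,2,2} = 1
G(17) = mex{1,0,0} = 2
G(18) = mex{2,1,1} = 0
G(19) = mex{0,2,2} = 1
G(20) = mex{1,0,0} = 2
G(21) = mex{2,1,1} = 0
G(22) = mex{0,2,2} = 1
G(23) = mex{1,0,0} = 2
G(24) = mex{2,1,1} = 0
G(25) = mex{0,2,2} = 1
G_B(25) = 1.
Combined Grundy value = 0 ⊕ 1 = 1.
A winning move leaves total XOR = 0, i.e. changes one component's Grundy value g to g ⊕ X where X is the current total.
Pile A: need g' = 0⊕1 = 1. Options: 9−1→G=2, 9−2→G=1. Hits: 1.
Pile B: need g' = 1⊕1 = 0. Options: 25−1→G=0, 25−2→G=2, 25−5→G=2. Hits: 1.

2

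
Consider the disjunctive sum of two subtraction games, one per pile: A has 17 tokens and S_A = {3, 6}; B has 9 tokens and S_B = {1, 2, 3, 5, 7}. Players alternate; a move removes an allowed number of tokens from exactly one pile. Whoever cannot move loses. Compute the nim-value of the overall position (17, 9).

Pile A, S = {3, 6}:
n :  0  1  2  3  4  5  6  7  8  9 10 11 12 13 14 15 16 17
G :  0  0  0  1  1  1  2  2  2  0  0  0  1  1  1  2  2  2
G_A(17) = 2.
Pile B, S = {1, 2, 3, 5, 7}:
n : 0 1 2 3 4 5 6 7 8 9
G : 0 1 2 3 0 1 2 3 0 1
G_B(9) = 1.
Combined Grundy value = 2 ⊕ 1 = 3.

3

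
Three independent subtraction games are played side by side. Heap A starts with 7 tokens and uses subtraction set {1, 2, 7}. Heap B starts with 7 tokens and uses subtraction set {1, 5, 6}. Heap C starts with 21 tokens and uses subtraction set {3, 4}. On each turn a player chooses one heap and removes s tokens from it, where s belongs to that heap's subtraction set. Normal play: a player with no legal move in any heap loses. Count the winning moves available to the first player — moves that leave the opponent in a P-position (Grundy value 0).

Heap A, S = {1, 2, 7}:
n : 0 1 2 3 4 5 6 7
G : 0 1 2 0 1 2 0 1
G_A(7) = 1.
Heap B, S = {1, 5, 6}:
G(0) = 0
G(1) = mex{0} = 1
G(2) = mex{1} = 0
G(3) = mex{0} = 1
G(4) = mex{1} = 0
G(5) = mex{0,0} = 1
G(6) = mex{1,1,0} = 2
G(7) = mex{2,0,1} = 3
G_B(7) = 3.
Heap C, S = {3, 4}:
G(0) = 0
G(1) = mex{} = 0
G(2) = mex{} = 0
G(3) = mex{0} = 1
G(4) = mex{0,0} = 1
G(5) = mex{0,0} = 1
G(6) = mex{1,0} = 2
G(7) = mex{1,1} = 0
G(8) = mex{1,1} = 0
G(9) = mex{2,1} = 0
G(10) = mex{0,2} = 1
G(11) = mex{0,0} = 1
G(12) = mex{0,0} = 1
G(13) = mex{1,0} = 2
G(14) = mex{1,1} = 0
G(15) = mex{1,1} = 0
G(16) = mex{2,1} = 0
G(17) = mex{0,2} = 1
G(18) = mex{0,0} = 1
G(19) = mex{0,0} = 1
G(20) = mex{1,0} = 2
G(21) = mex{1,1} = 0
G_C(21) = 0.
Combined Grundy value = 1 ⊕ 3 ⊕ 0 = 2.
A winning move leaves total XOR = 0, i.e. changes one component's Grundy value g to g ⊕ X where X is the current total.
Heap A: need g' = 1⊕2 = 3. Options: 7−1→G=0, 7−2→G=2, 7−7→G=0. Hits: 0.
Heap B: need g' = 3⊕2 = 1. Options: 7−1→G=2, 7−5→G=0, 7−6→G=1. Hits: 1.
Heap C: need g' = 0⊕2 = 2. Options: 21−3→G=1, 21−4→G=1. Hits: 0.

1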